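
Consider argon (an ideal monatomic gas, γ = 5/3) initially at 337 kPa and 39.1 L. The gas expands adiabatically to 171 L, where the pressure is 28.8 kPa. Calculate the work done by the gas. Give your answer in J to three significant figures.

Adiabatic: W = (P₁V₁ − P₂V₂)/(γ − 1) with γ = 5/3.
P₁V₁ = 13177 J, P₂V₂ = 4925 J.
W = (13177 − 4925) / 0.6667 = 12378 J.

W ≈ 12400 J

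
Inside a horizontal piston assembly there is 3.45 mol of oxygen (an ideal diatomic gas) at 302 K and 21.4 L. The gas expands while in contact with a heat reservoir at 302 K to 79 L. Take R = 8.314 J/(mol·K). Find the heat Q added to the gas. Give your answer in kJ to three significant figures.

Isothermal ⇒ ΔU = 0, so Q = W = nRT ln(V₂/V₁).
Q = (3.45)(8.314)(302) ln(79/21.4) = 8662 × 1.306 = 11314 J.

Q ≈ 11.3 kJ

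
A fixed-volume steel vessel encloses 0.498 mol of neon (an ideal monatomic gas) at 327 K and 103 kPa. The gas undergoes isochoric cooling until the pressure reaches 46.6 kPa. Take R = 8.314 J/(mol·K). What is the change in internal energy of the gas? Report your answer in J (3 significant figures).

Constant volume ⇒ W = 0, so Q = ΔU = nCᵥΔT with Cᵥ = 3R/2 = 12.47 J/(mol·K).
At constant V, T₂/T₁ = P₂/P₁ ⇒ ΔT = T₁(P₂/P₁ − 1) = 327·(46.6/103 − 1) = -179.1 K.
ΔU = (0.498)(12.47)(-179.1) = -1112 J.

ΔU ≈ -1110 J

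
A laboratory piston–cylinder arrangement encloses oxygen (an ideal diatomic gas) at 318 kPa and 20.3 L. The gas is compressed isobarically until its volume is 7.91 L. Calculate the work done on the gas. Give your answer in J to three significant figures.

Isobaric: W = P ΔV.
W = (318 kPa)(7.91 − 20.3 L) = (318)(-12.39) = -3940 J.
Work on gas = −W_by = 3940 J.

W ≈ 3940 J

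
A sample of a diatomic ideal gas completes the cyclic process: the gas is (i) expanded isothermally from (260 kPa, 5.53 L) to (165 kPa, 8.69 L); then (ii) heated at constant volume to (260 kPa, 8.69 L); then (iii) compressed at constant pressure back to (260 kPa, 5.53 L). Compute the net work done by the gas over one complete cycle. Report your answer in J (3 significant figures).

W_net ≈ -172 J

Leg (i): W = PᵢVᵢ ln(V_f/Vᵢ) = (1438) ln(8.69/5.53) = 649.9 J.
Leg (ii): W = 0.
Leg (iii): W = PΔV = (260)(5.53 − 8.69) = -821.6 J.
W_net = 649.9 − 821.6 = -171.7 J.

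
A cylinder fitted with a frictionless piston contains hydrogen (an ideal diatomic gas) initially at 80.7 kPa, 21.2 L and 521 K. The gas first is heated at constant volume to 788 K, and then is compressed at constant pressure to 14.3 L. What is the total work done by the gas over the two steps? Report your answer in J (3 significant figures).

W_total ≈ -842 J

Step 1 (isochoric): W = 0 (constant volume).
After step 1: P = 122.1 kPa (V unchanged).
Step 2 (isobaric): W = PΔV = (122.1 kPa)(14.3 − 21.2 L) = -842.2 J.
W_total = 0 − 842.2 = -842.2 J.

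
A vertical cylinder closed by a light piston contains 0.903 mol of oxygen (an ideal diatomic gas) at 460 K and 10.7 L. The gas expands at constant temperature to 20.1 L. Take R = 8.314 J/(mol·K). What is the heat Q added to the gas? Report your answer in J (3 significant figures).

Q ≈ 2180 J

Isothermal ⇒ ΔU = 0, so Q = W = nRT ln(V₂/V₁).
Q = (0.903)(8.314)(460) ln(20.1/10.7) = 3453 × 0.6305 = 2177 J.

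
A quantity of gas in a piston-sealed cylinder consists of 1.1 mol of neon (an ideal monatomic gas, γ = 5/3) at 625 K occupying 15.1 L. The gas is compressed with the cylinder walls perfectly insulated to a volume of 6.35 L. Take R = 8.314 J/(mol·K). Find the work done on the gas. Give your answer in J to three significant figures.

Adiabatic: TV^(γ−1) = const with γ = 5/3.
T₂ = T₁ (V₁/V₂)^(γ−1) = 625 × (15.1/6.35)^0.667 = 625 × 1.782 = 1113 K.
W_by = nCᵥ(T₁ − T₂) = (1.1)(12.47)(625 − 1113) = -6701 J.
Work on gas = −W_by = 6701 J.

W ≈ 6700 J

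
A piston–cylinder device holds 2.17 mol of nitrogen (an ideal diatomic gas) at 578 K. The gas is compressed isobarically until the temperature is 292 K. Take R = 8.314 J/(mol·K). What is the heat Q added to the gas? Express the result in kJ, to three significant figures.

Isobaric: W = nRΔT = (2.17)(8.314)(-286) = -5160 J.
ΔU = nCᵥΔT with Cᵥ = 5R/2: ΔU = (2.17)(20.79)(-286) = -12900 J.
Q = ΔU + W = -12900 − 5160 = -18059 J.

Q ≈ -18.1 kJ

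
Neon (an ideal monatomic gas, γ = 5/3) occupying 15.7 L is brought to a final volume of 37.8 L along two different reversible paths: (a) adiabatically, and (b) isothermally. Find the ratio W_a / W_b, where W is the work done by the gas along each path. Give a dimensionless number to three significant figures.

Path (a) adiabatic: W = P₁V₁(1 − (V₁/V₂)^(γ−1))/(γ−1) → W_a/(P₁V₁) = 0.665.
Path (b) isothermal: W = P₁V₁ ln(V₂/V₁) → W_b/(P₁V₁) = 0.8786.
W_a / W_b = 0.665 / 0.8786 = 0.7568.

W_a / W_b ≈ 0.757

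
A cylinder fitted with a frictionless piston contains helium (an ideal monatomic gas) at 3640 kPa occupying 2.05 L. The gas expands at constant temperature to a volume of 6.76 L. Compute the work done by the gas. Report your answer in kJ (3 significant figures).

Isothermal: W = nRT ln(V₂/V₁) = P₁V₁ ln(V₂/V₁).
P₁V₁ = (3640 kPa)(2.05 L) = 7462 J.
W = 7462 × ln(6.76/2.05) = 7462 × 1.193
W_by_gas = 8904 J.

W ≈ 8.90 kJ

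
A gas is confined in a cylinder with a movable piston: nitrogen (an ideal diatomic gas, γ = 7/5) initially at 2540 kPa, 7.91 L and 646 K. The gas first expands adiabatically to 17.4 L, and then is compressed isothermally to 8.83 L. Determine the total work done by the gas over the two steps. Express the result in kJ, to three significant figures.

W_total ≈ 3.64 kJ

Step 1 (adiabatic): W = (P₁V₁ − P₂V₂)/(γ−1) = (20091 − 14658)/0.4 = 13585 J.
After step 1: P = 842.4 kPa, V = 17.4 L, T = 471.3 K.
Step 2 (isothermal): W = P₁V₁ ln(V₂/V₁) = (14658) ln(8.83/17.4) = -9942 J.
W_total = 13585 − 9942 = 3642 J.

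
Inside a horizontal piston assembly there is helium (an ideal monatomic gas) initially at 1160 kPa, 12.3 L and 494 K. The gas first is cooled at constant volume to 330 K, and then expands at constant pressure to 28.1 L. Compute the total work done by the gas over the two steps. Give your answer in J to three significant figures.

W_total ≈ 12200 J

Step 1 (isochoric): W = 0 (constant volume).
After step 1: P = 774.9 kPa (V unchanged).
Step 2 (isobaric): W = PΔV = (774.9 kPa)(28.1 − 12.3 L) = 12243 J.
W_total = 0 + 12243 = 12243 J.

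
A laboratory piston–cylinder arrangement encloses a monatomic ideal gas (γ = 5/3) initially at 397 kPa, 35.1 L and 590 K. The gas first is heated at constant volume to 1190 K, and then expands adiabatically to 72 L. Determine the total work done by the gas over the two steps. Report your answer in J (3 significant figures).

W_total ≈ 16000 J

Step 1 (isochoric): W = 0 (constant volume).
After step 1: P = 800.7 kPa (V unchanged).
Step 2 (adiabatic): W = (P₁V₁ − P₂V₂)/(γ−1) = (28106 − 17409)/0.667 = 16045 J.
W_total = 0 + 16045 = 16045 J.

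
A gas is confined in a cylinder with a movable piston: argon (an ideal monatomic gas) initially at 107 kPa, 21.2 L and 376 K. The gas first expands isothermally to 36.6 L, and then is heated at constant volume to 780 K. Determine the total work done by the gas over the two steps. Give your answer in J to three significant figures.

Step 1 (isothermal): W = P₁V₁ ln(V₂/V₁) = (2268) ln(36.6/21.2) = 1239 J.
Step 2 (isochoric): W = 0 (constant volume).
W_total = 1239 + 0 = 1239 J.

W_total ≈ 1240 J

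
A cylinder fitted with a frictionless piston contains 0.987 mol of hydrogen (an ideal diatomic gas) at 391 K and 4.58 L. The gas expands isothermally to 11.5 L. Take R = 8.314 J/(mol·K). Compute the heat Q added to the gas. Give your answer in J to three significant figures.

Isothermal ⇒ ΔU = 0, so Q = W = nRT ln(V₂/V₁).
Q = (0.987)(8.314)(391) ln(11.5/4.58) = 3209 × 0.9206 = 2954 J.

Q ≈ 2950 J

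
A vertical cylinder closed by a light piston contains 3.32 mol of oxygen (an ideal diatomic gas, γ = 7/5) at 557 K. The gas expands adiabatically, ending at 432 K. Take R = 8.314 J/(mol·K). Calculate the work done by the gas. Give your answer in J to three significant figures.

W ≈ 8630 J

Adiabatic ⇒ Q = 0, so W_by = −ΔU = nCᵥ(T₁ − T₂).
Cᵥ = 5R/2 = 20.79 J/(mol·K).
W = (3.32)(20.79)(557 − 432) = 8626 J.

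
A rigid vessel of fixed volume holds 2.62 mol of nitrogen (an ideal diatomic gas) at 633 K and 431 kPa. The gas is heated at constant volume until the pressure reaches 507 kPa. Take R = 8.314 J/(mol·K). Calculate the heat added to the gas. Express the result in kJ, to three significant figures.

Constant volume ⇒ W = 0, so Q = ΔU = nCᵥΔT with Cᵥ = 5R/2 = 20.79 J/(mol·K).
At constant V, T₂/T₁ = P₂/P₁ ⇒ ΔT = T₁(P₂/P₁ − 1) = 633·(507/431 − 1) = 111.6 K.
ΔU = (2.62)(20.79)(111.6) = 6078 J.

Q ≈ 6.08 kJ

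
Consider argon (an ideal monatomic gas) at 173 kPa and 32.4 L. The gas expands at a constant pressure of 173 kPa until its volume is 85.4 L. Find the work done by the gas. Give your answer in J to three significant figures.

W ≈ 9170 J

Isobaric: W = P ΔV.
W = (173 kPa)(85.4 − 32.4 L) = (173)(53) = 9169 J.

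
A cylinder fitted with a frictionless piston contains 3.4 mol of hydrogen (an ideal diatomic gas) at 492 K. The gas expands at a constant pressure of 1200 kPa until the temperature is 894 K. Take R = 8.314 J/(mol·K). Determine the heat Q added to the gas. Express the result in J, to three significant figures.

Isobaric: W = nRΔT = (3.4)(8.314)(402) = 11364 J.
ΔU = nCᵥΔT with Cᵥ = 5R/2: ΔU = (3.4)(20.79)(402) = 28409 J.
Q = ΔU + W = 28409 + 11364 = 39773 J.

Q ≈ 39800 J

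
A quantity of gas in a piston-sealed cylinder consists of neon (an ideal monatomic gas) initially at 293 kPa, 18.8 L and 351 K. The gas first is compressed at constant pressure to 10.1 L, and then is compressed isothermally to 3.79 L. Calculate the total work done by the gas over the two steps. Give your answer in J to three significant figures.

Step 1 (isobaric): W = PΔV = (293 kPa)(10.1 − 18.8 L) = -2549 J.
After step 1: P = 293 kPa, V = 10.1 L, T = 188.6 K.
Step 2 (isothermal): W = P₁V₁ ln(V₂/V₁) = (2959) ln(3.79/10.1) = -2901 J.
W_total = -2549 − 2901 = -5450 J.

W_total ≈ -5450 J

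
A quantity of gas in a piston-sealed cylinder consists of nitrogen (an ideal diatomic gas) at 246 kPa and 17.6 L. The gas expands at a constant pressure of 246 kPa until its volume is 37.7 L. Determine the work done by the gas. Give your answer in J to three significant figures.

W ≈ 4940 J

Isobaric: W = P ΔV.
W = (246 kPa)(37.7 − 17.6 L) = (246)(20.1) = 4945 J.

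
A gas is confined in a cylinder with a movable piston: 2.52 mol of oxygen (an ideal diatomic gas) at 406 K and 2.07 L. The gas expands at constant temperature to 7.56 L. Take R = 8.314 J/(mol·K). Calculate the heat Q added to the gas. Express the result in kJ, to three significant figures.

Q ≈ 11.0 kJ

Isothermal ⇒ ΔU = 0, so Q = W = nRT ln(V₂/V₁).
Q = (2.52)(8.314)(406) ln(7.56/2.07) = 8506 × 1.295 = 11018 J.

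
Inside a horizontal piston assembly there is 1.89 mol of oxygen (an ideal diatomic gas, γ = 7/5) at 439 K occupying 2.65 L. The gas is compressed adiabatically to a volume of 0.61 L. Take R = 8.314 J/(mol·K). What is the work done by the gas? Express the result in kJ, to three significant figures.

W ≈ -13.8 kJ

Adiabatic: TV^(γ−1) = const with γ = 7/5.
T₂ = T₁ (V₁/V₂)^(γ−1) = 439 × (2.65/0.61)^0.4 = 439 × 1.8 = 790 K.
W_by = nCᵥ(T₁ − T₂) = (1.89)(20.79)(439 − 790) = -13789 J.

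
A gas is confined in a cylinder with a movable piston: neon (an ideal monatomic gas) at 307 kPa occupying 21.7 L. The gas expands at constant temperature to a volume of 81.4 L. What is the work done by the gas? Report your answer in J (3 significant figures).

W ≈ 8810 J

Isothermal: W = nRT ln(V₂/V₁) = P₁V₁ ln(V₂/V₁).
P₁V₁ = (307 kPa)(21.7 L) = 6662 J.
W = 6662 × ln(81.4/21.7) = 6662 × 1.322
W_by_gas = 8807 J.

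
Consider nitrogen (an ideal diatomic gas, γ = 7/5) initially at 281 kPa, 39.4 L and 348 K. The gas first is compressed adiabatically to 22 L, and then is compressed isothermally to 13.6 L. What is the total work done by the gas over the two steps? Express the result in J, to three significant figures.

Step 1 (adiabatic): W = (P₁V₁ − P₂V₂)/(γ−1) = (11071 − 13978)/0.4 = -7265 J.
After step 1: P = 635.3 kPa, V = 22 L, T = 439.3 K.
Step 2 (isothermal): W = P₁V₁ ln(V₂/V₁) = (13978) ln(13.6/22) = -6723 J.
W_total = -7265 − 6723 = -13988 J.

W_total ≈ -14000 J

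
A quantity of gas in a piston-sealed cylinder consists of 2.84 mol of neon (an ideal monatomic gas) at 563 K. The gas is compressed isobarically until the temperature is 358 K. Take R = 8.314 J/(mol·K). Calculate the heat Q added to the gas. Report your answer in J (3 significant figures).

Isobaric: W = nRΔT = (2.84)(8.314)(-205) = -4840 J.
ΔU = nCᵥΔT with Cᵥ = 3R/2: ΔU = (2.84)(12.47)(-205) = -7261 J.
Q = ΔU + W = -7261 − 4840 = -12101 J.

Q ≈ -12100 J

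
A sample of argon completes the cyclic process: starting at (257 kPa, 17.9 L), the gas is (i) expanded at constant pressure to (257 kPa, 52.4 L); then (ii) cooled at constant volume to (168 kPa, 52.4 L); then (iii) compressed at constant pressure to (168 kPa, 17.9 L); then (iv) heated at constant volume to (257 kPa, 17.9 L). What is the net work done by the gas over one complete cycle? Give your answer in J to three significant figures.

Constant-volume legs do no work.
W(i) = (257)(52.4 − 17.9) = 8866 J; W(iii) = (168)(17.9 − 52.4) = -5796 J.
W_net = 8866 − 5796 = 3070 J (the clockwise enclosed area).

W_net ≈ 3070 J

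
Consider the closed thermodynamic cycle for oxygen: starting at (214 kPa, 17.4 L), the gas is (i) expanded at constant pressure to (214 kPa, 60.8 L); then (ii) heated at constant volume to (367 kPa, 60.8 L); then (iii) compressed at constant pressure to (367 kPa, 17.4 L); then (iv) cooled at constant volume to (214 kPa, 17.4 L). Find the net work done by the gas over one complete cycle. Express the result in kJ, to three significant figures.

W_net ≈ -6.64 kJ

Constant-volume legs do no work.
W(i) = (214)(60.8 − 17.4) = 9288 J; W(iii) = (367)(17.4 − 60.8) = -15928 J.
W_net = 9288 − 15928 = -6640 J (the counter-clockwise enclosed area).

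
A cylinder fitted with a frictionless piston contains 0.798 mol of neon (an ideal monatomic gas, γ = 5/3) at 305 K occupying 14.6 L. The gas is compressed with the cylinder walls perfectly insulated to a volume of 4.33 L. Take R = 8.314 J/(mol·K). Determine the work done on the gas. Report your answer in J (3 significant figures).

W ≈ 3790 J

Adiabatic: TV^(γ−1) = const with γ = 5/3.
T₂ = T₁ (V₁/V₂)^(γ−1) = 305 × (14.6/4.33)^0.667 = 305 × 2.249 = 685.8 K.
W_by = nCᵥ(T₁ − T₂) = (0.798)(12.47)(305 − 685.8) = -3790 J.
Work on gas = −W_by = 3790 J.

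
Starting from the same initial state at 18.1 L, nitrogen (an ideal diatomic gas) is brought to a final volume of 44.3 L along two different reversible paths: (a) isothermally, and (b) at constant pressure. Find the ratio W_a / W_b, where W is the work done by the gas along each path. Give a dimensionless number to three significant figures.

Path (a) isothermal: W = P₁V₁ ln(V₂/V₁) → W_a/(P₁V₁) = 0.8951.
Path (b) isobaric: W = P₁(V₂ − V₁) → W_b/(P₁V₁) = 1.448.
W_a / W_b = 0.8951 / 1.448 = 0.6184.

W_a / W_b ≈ 0.618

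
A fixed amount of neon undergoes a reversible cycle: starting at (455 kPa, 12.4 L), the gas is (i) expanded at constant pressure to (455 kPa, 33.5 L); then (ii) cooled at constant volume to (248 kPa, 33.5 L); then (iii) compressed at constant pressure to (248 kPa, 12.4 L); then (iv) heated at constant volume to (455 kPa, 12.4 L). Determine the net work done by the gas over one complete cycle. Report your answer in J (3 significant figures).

Constant-volume legs do no work.
W(i) = (455)(33.5 − 12.4) = 9600 J; W(iii) = (248)(12.4 − 33.5) = -5233 J.
W_net = 9600 − 5233 = 4368 J (the clockwise enclosed area).

W_net ≈ 4370 J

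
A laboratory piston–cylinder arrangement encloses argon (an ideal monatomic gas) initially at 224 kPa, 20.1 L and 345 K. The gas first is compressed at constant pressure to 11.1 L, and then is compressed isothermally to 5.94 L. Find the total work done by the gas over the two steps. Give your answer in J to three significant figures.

Step 1 (isobaric): W = PΔV = (224 kPa)(11.1 − 20.1 L) = -2016 J.
After step 1: P = 224 kPa, V = 11.1 L, T = 190.5 K.
Step 2 (isothermal): W = P₁V₁ ln(V₂/V₁) = (2486) ln(5.94/11.1) = -1555 J.
W_total = -2016 − 1555 = -3571 J.

W_total ≈ -3570 J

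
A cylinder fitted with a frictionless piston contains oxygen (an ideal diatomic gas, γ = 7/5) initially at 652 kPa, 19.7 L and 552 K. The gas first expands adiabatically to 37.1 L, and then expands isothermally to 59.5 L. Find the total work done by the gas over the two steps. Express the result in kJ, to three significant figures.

W_total ≈ 11.9 kJ

Step 1 (adiabatic): W = (P₁V₁ − P₂V₂)/(γ−1) = (12844 − 9971)/0.4 = 7183 J.
After step 1: P = 268.8 kPa, V = 37.1 L, T = 428.5 K.
Step 2 (isothermal): W = P₁V₁ ln(V₂/V₁) = (9971) ln(59.5/37.1) = 4710 J.
W_total = 7183 + 4710 = 11893 J.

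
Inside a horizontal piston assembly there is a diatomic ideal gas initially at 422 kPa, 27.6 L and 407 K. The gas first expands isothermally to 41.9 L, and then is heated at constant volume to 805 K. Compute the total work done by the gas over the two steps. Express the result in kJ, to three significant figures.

Step 1 (isothermal): W = P₁V₁ ln(V₂/V₁) = (11647) ln(41.9/27.6) = 4862 J.
Step 2 (isochoric): W = 0 (constant volume).
W_total = 4862 + 0 = 4862 J.

W_total ≈ 4.86 kJ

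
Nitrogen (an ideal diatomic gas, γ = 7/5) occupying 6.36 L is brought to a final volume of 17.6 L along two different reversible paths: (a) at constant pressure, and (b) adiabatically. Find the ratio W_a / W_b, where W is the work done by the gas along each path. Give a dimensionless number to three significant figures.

W_a / W_b ≈ 2.11

Path (a) isobaric: W = P₁(V₂ − V₁) → W_a/(P₁V₁) = 1.767.
Path (b) adiabatic: W = P₁V₁(1 − (V₁/V₂)^(γ−1))/(γ−1) → W_b/(P₁V₁) = 0.8361.
W_a / W_b = 1.767 / 0.8361 = 2.114.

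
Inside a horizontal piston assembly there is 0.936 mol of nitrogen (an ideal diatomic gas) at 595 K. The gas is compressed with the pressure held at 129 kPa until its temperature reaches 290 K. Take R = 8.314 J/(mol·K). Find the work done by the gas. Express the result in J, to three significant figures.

W ≈ -2370 J

Isobaric: W = P ΔV = nR ΔT.
W = (0.936)(8.314)(290 − 595) = -2373 J.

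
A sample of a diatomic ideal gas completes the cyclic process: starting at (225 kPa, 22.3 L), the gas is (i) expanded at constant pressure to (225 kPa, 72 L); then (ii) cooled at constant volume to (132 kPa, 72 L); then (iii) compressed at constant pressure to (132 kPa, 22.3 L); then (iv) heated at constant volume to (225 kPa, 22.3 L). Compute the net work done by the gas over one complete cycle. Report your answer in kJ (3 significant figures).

Constant-volume legs do no work.
W(i) = (225)(72 − 22.3) = 11182 J; W(iii) = (132)(22.3 − 72) = -6560 J.
W_net = 11182 − 6560 = 4622 J (the clockwise enclosed area).

W_net ≈ 4.62 kJ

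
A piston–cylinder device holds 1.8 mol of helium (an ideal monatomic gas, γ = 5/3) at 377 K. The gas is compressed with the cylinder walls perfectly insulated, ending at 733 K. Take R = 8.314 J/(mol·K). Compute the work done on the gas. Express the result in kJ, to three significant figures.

W ≈ 7.99 kJ

Adiabatic ⇒ Q = 0, so W_by = −ΔU = nCᵥ(T₁ − T₂).
Cᵥ = 3R/2 = 12.47 J/(mol·K).
W = (1.8)(12.47)(377 − 733) = -7991 J.
Work on gas = −W_by = 7991 J.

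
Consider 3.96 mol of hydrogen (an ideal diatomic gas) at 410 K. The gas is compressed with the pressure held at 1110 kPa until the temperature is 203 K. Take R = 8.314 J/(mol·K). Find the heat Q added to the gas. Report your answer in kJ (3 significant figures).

Isobaric: W = nRΔT = (3.96)(8.314)(-207) = -6815 J.
ΔU = nCᵥΔT with Cᵥ = 5R/2: ΔU = (3.96)(20.79)(-207) = -17038 J.
Q = ΔU + W = -17038 − 6815 = -23853 J.

Q ≈ -23.9 kJ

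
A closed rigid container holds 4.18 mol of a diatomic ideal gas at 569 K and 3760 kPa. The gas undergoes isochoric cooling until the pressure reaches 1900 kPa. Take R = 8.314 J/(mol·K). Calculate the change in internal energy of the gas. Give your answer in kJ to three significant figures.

Constant volume ⇒ W = 0, so Q = ΔU = nCᵥΔT with Cᵥ = 5R/2 = 20.79 J/(mol·K).
At constant V, T₂/T₁ = P₂/P₁ ⇒ ΔT = T₁(P₂/P₁ − 1) = 569·(1900/3760 − 1) = -281.5 K.
ΔU = (4.18)(20.79)(-281.5) = -24455 J.

ΔU ≈ -24.5 kJ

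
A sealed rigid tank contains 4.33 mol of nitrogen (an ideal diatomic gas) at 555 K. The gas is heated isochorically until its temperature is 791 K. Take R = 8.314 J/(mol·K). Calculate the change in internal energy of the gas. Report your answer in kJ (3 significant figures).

ΔU ≈ 21.2 kJ

Constant volume ⇒ W = 0, so Q = ΔU = nCᵥΔT with Cᵥ = 5R/2 = 20.79 J/(mol·K).
ΔU = (4.33)(20.79)(791 − 555) = 21240 J.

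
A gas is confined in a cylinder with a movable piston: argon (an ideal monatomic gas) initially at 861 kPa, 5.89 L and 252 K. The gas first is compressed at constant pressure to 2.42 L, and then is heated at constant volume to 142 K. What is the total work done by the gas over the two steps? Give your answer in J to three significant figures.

Step 1 (isobaric): W = PΔV = (861 kPa)(2.42 − 5.89 L) = -2988 J.
Step 2 (isochoric): W = 0 (constant volume).
W_total = -2988 + 0 = -2988 J.

W_total ≈ -2990 J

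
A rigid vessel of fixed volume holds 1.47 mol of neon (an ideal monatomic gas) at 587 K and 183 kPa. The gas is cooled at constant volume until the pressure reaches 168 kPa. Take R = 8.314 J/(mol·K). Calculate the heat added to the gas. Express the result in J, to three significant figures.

Constant volume ⇒ W = 0, so Q = ΔU = nCᵥΔT with Cᵥ = 3R/2 = 12.47 J/(mol·K).
At constant V, T₂/T₁ = P₂/P₁ ⇒ ΔT = T₁(P₂/P₁ − 1) = 587·(168/183 − 1) = -48.11 K.
ΔU = (1.47)(12.47)(-48.11) = -882.1 J.

Q ≈ -882 J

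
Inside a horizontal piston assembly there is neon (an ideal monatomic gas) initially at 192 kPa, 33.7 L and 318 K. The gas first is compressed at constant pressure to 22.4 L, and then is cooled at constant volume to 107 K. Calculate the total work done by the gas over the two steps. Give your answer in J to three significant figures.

W_total ≈ -2170 J

Step 1 (isobaric): W = PΔV = (192 kPa)(22.4 − 33.7 L) = -2170 J.
Step 2 (isochoric): W = 0 (constant volume).
W_total = -2170 + 0 = -2170 J.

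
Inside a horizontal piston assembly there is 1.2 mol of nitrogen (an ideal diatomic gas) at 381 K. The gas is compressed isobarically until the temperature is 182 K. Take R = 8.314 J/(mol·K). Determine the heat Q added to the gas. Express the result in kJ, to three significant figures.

Q ≈ -6.95 kJ

Isobaric: W = nRΔT = (1.2)(8.314)(-199) = -1985 J.
ΔU = nCᵥΔT with Cᵥ = 5R/2: ΔU = (1.2)(20.79)(-199) = -4963 J.
Q = ΔU + W = -4963 − 1985 = -6949 J.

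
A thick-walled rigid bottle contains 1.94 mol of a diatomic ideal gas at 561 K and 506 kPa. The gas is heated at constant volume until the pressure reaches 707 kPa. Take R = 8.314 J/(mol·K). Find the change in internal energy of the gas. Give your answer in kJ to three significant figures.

Constant volume ⇒ W = 0, so Q = ΔU = nCᵥΔT with Cᵥ = 5R/2 = 20.79 J/(mol·K).
At constant V, T₂/T₁ = P₂/P₁ ⇒ ΔT = T₁(P₂/P₁ − 1) = 561·(707/506 − 1) = 222.8 K.
ΔU = (1.94)(20.79)(222.8) = 8986 J.

ΔU ≈ 8.99 kJ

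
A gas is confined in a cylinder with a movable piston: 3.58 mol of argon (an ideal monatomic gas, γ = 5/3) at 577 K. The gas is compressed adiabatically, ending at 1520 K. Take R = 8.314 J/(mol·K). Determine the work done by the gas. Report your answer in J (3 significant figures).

W ≈ -42100 J

Adiabatic ⇒ Q = 0, so W_by = −ΔU = nCᵥ(T₁ − T₂).
Cᵥ = 3R/2 = 12.47 J/(mol·K).
W = (3.58)(12.47)(577 − 1520) = -42101 J.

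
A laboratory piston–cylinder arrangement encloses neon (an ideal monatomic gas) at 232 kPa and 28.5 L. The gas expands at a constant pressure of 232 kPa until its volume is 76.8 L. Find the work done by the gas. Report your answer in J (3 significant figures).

Isobaric: W = P ΔV.
W = (232 kPa)(76.8 − 28.5 L) = (232)(48.3) = 11206 J.

W ≈ 11200 J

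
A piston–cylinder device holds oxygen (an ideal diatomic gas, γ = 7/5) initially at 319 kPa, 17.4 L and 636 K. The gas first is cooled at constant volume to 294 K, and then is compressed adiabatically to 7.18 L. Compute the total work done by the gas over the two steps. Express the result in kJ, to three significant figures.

Step 1 (isochoric): W = 0 (constant volume).
After step 1: P = 147.5 kPa (V unchanged).
Step 2 (adiabatic): W = (P₁V₁ − P₂V₂)/(γ−1) = (2566 − 3656)/0.4 = -2725 J.
W_total = 0 − 2725 = -2725 J.

W_total ≈ -2.73 kJ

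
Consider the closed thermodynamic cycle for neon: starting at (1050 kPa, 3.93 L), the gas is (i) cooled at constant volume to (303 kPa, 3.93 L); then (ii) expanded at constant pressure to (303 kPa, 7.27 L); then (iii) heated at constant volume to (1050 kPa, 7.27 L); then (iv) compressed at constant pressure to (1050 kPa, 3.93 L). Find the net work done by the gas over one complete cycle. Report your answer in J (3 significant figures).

Constant-volume legs do no work.
W(ii) = (303)(7.27 − 3.93) = 1012 J; W(iv) = (1050)(3.93 − 7.27) = -3507 J.
W_net = 1012 − 3507 = -2495 J (the counter-clockwise enclosed area).

W_net ≈ -2490 J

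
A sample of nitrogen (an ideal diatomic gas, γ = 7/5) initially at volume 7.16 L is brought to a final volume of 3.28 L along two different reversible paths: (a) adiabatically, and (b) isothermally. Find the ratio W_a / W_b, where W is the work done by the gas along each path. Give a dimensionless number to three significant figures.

W_a / W_b ≈ 1.17

Path (a) adiabatic: W = P₁V₁(1 − (V₁/V₂)^(γ−1))/(γ−1) → W_a/(P₁V₁) = -0.9163.
Path (b) isothermal: W = P₁V₁ ln(V₂/V₁) → W_b/(P₁V₁) = -0.7807.
W_a / W_b = -0.9163 / -0.7807 = 1.174.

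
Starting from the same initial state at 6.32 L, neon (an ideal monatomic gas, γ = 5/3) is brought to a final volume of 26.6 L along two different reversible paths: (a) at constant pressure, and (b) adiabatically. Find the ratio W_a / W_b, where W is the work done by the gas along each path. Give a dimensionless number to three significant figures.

W_a / W_b ≈ 3.47

Path (a) isobaric: W = P₁(V₂ − V₁) → W_a/(P₁V₁) = 3.209.
Path (b) adiabatic: W = P₁V₁(1 − (V₁/V₂)^(γ−1))/(γ−1) → W_b/(P₁V₁) = 0.9246.
W_a / W_b = 3.209 / 0.9246 = 3.471.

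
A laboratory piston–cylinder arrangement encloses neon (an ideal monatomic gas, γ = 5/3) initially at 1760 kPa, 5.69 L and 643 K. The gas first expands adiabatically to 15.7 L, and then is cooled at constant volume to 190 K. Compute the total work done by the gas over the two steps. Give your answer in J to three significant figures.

W_total ≈ 7390 J

Step 1 (adiabatic): W = (P₁V₁ − P₂V₂)/(γ−1) = (10014 − 5091)/0.667 = 7386 J.
Step 2 (isochoric): W = 0 (constant volume).
W_total = 7386 + 0 = 7386 J.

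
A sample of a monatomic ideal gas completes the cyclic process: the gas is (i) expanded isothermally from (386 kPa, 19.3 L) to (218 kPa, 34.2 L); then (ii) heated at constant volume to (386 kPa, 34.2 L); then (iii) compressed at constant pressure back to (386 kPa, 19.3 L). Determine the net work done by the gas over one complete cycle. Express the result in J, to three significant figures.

Leg (i): W = PᵢVᵢ ln(V_f/Vᵢ) = (7450) ln(34.2/19.3) = 4262 J.
Leg (ii): W = 0.
Leg (iii): W = PΔV = (386)(19.3 − 34.2) = -5751 J.
W_net = 4262 − 5751 = -1489 J.

W_net ≈ -1490 J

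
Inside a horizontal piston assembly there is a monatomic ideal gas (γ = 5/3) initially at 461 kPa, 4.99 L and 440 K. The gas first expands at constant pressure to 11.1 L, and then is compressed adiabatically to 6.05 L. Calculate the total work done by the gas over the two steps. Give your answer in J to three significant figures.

W_total ≈ -1010 J

Step 1 (isobaric): W = PΔV = (461 kPa)(11.1 − 4.99 L) = 2817 J.
After step 1: P = 461 kPa, V = 11.1 L, T = 978.8 K.
Step 2 (adiabatic): W = (P₁V₁ − P₂V₂)/(γ−1) = (5117 − 7669)/0.667 = -3828 J.
W_total = 2817 − 3828 = -1011 J.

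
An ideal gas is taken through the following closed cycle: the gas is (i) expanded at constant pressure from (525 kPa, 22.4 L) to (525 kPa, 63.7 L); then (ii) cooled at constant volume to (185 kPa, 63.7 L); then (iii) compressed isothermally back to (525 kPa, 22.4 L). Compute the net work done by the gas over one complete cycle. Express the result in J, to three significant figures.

Leg (i): W = PΔV = (525)(63.7 − 22.4) = 21683 J.
Leg (ii): W = 0.
Leg (iii): W = PᵢVᵢ ln(V_f/Vᵢ) = (11784) ln(22.4/63.7) = -12316 J.
W_net = 21683 − 12316 = 9366 J.

W_net ≈ 9370 J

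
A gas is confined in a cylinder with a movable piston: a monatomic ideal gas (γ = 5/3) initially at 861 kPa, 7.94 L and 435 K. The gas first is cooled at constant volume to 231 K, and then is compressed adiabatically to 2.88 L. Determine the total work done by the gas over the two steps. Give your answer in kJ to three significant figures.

W_total ≈ -5.26 kJ

Step 1 (isochoric): W = 0 (constant volume).
After step 1: P = 457.2 kPa (V unchanged).
Step 2 (adiabatic): W = (P₁V₁ − P₂V₂)/(γ−1) = (3630 − 7138)/0.667 = -5261 J.
W_total = 0 − 5261 = -5261 J.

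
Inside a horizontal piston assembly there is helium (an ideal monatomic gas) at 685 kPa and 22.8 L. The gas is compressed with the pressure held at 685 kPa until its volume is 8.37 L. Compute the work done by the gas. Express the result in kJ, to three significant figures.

W ≈ -9.88 kJ

Isobaric: W = P ΔV.
W = (685 kPa)(8.37 − 22.8 L) = (685)(-14.43) = -9885 J.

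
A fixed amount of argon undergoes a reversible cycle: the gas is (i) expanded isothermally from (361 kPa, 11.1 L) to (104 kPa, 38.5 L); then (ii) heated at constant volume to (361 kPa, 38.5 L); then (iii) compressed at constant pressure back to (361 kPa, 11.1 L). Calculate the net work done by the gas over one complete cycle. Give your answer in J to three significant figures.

Leg (i): W = PᵢVᵢ ln(V_f/Vᵢ) = (4007) ln(38.5/11.1) = 4984 J.
Leg (ii): W = 0.
Leg (iii): W = PΔV = (361)(11.1 − 38.5) = -9891 J.
W_net = 4984 − 9891 = -4908 J.

W_net ≈ -4910 J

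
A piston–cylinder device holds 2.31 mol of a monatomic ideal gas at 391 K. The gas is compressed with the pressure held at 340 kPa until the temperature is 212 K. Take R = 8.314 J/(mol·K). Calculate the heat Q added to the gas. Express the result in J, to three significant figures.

Isobaric: W = nRΔT = (2.31)(8.314)(-179) = -3438 J.
ΔU = nCᵥΔT with Cᵥ = 3R/2: ΔU = (2.31)(12.47)(-179) = -5157 J.
Q = ΔU + W = -5157 − 3438 = -8594 J.

Q ≈ -8590 J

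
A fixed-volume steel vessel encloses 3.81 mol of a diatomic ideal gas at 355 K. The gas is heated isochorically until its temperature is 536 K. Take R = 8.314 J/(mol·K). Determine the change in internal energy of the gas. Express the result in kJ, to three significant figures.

Constant volume ⇒ W = 0, so Q = ΔU = nCᵥΔT with Cᵥ = 5R/2 = 20.79 J/(mol·K).
ΔU = (3.81)(20.79)(536 − 355) = 14334 J.

ΔU ≈ 14.3 kJ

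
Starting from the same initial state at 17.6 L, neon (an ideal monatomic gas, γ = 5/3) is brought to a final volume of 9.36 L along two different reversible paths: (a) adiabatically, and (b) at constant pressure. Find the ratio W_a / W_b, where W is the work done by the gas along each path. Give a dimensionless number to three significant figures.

W_a / W_b ≈ 1.68

Path (a) adiabatic: W = P₁V₁(1 − (V₁/V₂)^(γ−1))/(γ−1) → W_a/(P₁V₁) = -0.7852.
Path (b) isobaric: W = P₁(V₂ − V₁) → W_b/(P₁V₁) = -0.4682.
W_a / W_b = -0.7852 / -0.4682 = 1.677.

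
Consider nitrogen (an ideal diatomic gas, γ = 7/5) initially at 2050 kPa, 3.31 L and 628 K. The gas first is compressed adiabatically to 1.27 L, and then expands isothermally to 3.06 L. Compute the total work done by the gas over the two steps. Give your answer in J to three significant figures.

W_total ≈ 833 J

Step 1 (adiabatic): W = (P₁V₁ − P₂V₂)/(γ−1) = (6786 − 9954)/0.4 = -7921 J.
After step 1: P = 7838 kPa, V = 1.27 L, T = 921.2 K.
Step 2 (isothermal): W = P₁V₁ ln(V₂/V₁) = (9954) ln(3.06/1.27) = 8753 J.
W_total = -7921 + 8753 = 832.5 J.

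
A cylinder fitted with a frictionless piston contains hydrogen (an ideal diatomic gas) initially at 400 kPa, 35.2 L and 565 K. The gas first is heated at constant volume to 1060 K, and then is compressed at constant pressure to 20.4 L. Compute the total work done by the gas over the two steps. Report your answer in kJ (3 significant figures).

Step 1 (isochoric): W = 0 (constant volume).
After step 1: P = 750.4 kPa (V unchanged).
Step 2 (isobaric): W = PΔV = (750.4 kPa)(20.4 − 35.2 L) = -11107 J.
W_total = 0 − 11107 = -11107 J.

W_total ≈ -11.1 kJ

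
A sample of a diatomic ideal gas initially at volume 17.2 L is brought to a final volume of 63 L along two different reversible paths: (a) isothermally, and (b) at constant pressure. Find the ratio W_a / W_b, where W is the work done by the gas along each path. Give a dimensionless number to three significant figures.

Path (a) isothermal: W = P₁V₁ ln(V₂/V₁) → W_a/(P₁V₁) = 1.298.
Path (b) isobaric: W = P₁(V₂ − V₁) → W_b/(P₁V₁) = 2.663.
W_a / W_b = 1.298 / 2.663 = 0.4875.

W_a / W_b ≈ 0.488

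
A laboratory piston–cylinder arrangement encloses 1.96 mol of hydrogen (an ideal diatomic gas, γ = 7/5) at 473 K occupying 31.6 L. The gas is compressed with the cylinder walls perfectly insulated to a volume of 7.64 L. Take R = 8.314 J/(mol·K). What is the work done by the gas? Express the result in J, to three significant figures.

Adiabatic: TV^(γ−1) = const with γ = 7/5.
T₂ = T₁ (V₁/V₂)^(γ−1) = 473 × (31.6/7.64)^0.4 = 473 × 1.765 = 834.6 K.
W_by = nCᵥ(T₁ − T₂) = (1.96)(20.79)(473 − 834.6) = -14733 J.

W ≈ -14700 J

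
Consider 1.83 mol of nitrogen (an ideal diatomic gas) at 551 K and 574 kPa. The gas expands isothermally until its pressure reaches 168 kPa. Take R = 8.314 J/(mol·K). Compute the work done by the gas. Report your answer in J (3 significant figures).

Isothermal process: W = nRT ln(V₂/V₁) = nRT ln(P₁/P₂).
W = (1.83)(8.314)(551) × ln(574/168)
  = 8383 × ln(3.417) = 8383 × 1.229
W_by_gas = 10300 J.

W ≈ 10300 J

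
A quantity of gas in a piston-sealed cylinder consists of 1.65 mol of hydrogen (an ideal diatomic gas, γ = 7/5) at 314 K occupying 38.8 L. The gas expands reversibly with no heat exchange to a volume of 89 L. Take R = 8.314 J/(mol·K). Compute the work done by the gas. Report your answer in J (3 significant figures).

Adiabatic: TV^(γ−1) = const with γ = 7/5.
T₂ = T₁ (V₁/V₂)^(γ−1) = 314 × (38.8/89)^0.4 = 314 × 0.7174 = 225.3 K.
W_by = nCᵥ(T₁ − T₂) = (1.65)(20.79)(314 − 225.3) = 3043 J.

W ≈ 3040 J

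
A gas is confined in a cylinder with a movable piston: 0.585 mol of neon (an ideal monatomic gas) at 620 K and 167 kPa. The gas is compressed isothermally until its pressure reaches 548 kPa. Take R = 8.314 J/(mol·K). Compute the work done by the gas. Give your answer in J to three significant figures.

Isothermal process: W = nRT ln(V₂/V₁) = nRT ln(P₁/P₂).
W = (0.585)(8.314)(620) × ln(167/548)
  = 3015 × ln(0.3047) = 3015 × -1.188
W_by_gas = -3583 J.

W ≈ -3580 J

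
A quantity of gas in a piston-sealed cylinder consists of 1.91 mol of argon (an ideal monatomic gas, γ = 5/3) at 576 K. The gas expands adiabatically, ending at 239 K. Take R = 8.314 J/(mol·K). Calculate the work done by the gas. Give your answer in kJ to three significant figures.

Adiabatic ⇒ Q = 0, so W_by = −ΔU = nCᵥ(T₁ − T₂).
Cᵥ = 3R/2 = 12.47 J/(mol·K).
W = (1.91)(12.47)(576 − 239) = 8027 J.

W ≈ 8.03 kJ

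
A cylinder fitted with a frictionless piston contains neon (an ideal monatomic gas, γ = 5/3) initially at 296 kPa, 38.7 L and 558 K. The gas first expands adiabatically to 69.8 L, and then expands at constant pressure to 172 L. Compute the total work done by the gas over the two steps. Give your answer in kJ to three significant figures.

W_total ≈ 16.9 kJ

Step 1 (adiabatic): W = (P₁V₁ − P₂V₂)/(γ−1) = (11455 − 7731)/0.667 = 5586 J.
After step 1: P = 110.8 kPa, V = 69.8 L, T = 376.6 K.
Step 2 (isobaric): W = PΔV = (110.8 kPa)(172 − 69.8 L) = 11320 J.
W_total = 5586 + 11320 = 16906 J.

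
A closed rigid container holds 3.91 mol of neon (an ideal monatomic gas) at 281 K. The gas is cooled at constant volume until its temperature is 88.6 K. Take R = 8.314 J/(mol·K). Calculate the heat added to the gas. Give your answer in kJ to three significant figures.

Constant volume ⇒ W = 0, so Q = ΔU = nCᵥΔT with Cᵥ = 3R/2 = 12.47 J/(mol·K).
ΔU = (3.91)(12.47)(88.6 − 281) = -9382 J.

Q ≈ -9.38 kJ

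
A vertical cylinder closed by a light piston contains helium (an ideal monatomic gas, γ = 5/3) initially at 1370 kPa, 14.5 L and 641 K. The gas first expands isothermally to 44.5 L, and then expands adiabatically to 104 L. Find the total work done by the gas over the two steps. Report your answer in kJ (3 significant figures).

W_total ≈ 35.2 kJ

Step 1 (isothermal): W = P₁V₁ ln(V₂/V₁) = (19865) ln(44.5/14.5) = 22275 J.
After step 1: P = 446.4 kPa, V = 44.5 L, T = 641 K.
Step 2 (adiabatic): W = (P₁V₁ − P₂V₂)/(γ−1) = (19865 − 11280)/0.667 = 12878 J.
W_total = 22275 + 12878 = 35153 J.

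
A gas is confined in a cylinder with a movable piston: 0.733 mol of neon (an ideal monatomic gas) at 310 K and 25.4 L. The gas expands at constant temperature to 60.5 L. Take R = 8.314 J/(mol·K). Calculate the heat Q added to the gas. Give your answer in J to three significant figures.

Q ≈ 1640 J

Isothermal ⇒ ΔU = 0, so Q = W = nRT ln(V₂/V₁).
Q = (0.733)(8.314)(310) ln(60.5/25.4) = 1889 × 0.8679 = 1640 J.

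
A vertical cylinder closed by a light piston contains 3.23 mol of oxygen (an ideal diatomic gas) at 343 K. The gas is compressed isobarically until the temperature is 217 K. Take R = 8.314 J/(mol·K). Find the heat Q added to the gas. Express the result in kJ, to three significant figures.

Q ≈ -11.8 kJ

Isobaric: W = nRΔT = (3.23)(8.314)(-126) = -3384 J.
ΔU = nCᵥΔT with Cᵥ = 5R/2: ΔU = (3.23)(20.79)(-126) = -8459 J.
Q = ΔU + W = -8459 − 3384 = -11843 J.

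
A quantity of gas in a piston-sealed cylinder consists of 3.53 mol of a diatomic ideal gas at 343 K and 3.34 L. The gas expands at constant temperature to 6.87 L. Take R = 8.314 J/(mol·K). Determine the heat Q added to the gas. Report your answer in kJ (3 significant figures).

Isothermal ⇒ ΔU = 0, so Q = W = nRT ln(V₂/V₁).
Q = (3.53)(8.314)(343) ln(6.87/3.34) = 10067 × 0.7212 = 7260 J.

Q ≈ 7.26 kJ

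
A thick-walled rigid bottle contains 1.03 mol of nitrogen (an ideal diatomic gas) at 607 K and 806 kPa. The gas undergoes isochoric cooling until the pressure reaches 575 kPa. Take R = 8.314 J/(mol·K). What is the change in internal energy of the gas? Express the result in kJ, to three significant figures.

ΔU ≈ -3.72 kJ

Constant volume ⇒ W = 0, so Q = ΔU = nCᵥΔT with Cᵥ = 5R/2 = 20.79 J/(mol·K).
At constant V, T₂/T₁ = P₂/P₁ ⇒ ΔT = T₁(P₂/P₁ − 1) = 607·(575/806 − 1) = -174 K.
ΔU = (1.03)(20.79)(-174) = -3724 J.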